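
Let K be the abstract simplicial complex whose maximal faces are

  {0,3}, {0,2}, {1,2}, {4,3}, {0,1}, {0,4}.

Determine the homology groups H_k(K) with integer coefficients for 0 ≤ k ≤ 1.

H_0 = Z,  H_1 = Z^2.

Take the total order 0 < 1 < 2 < 3 < 4 on the vertex set. Then K (dimension 1) consists of the simplices:

  0-simplices (5): [0], [1], [2], [3], [4]
  1-simplices (6): [0,1], [0,2], [0,3], [0,4], [1,2], [3,4]

so the chain groups are C_0 ≅ Z^5, C_1 ≅ Z^6.

Boundary ∂_1: C_1 → C_0 sends each edge [p,q] (with p < q) to q − p. For instance
  ∂[0,3] = [3] − [0].
The 5×6 boundary matrix has rank 4 and Smith normal form diag(1,1,1,1).

From H_k ≅ ker(∂_k) / im(∂_{k+1}) we obtain:

  H_0: rank C_0 − rank ∂_1 = 5 − 4 = 1, and the invariant factors of ∂_1 are all 1, so H_0 ≅ Z.
  H_1: rank ker ∂_1 − rank ∂_2 = (6 − 4) − 0 = 2, and there is no ∂_2, so H_1 ≅ Z^2.

As a check, the Euler characteristic is 5 − 6 = -1, which agrees with 1 − 2 = -1.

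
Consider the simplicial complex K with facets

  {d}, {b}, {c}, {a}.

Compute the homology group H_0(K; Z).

Take the total order a < b < c < d on the vertex set. Then K (dimension 0) consists of the simplices:

  0-simplices (4): a, b, c, d

Hence C_0 ≅ Z^4.

From H_k ≅ ker(∂_k) / im(∂_{k+1}) we obtain:

  H_0: rank C_0 − rank ∂_1 = 4 − 0 = 4, and there is no ∂_1, so H_0 = Z^4.

H_0 ≅ Z^4.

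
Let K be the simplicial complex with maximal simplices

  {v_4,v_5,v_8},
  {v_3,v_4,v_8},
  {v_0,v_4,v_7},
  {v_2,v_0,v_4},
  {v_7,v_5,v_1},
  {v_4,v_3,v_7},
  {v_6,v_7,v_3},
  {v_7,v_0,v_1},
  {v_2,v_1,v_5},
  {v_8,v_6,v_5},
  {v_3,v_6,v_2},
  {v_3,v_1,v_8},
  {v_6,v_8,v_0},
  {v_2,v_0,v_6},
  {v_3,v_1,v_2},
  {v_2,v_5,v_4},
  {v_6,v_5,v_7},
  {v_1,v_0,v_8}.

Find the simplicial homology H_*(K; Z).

H_0 = Z,  H_1 = Z^2,  H_2 = Z.

Fix the vertex order v_0 < v_1 < v_2 < v_3 < v_4 < v_5 < v_6 < v_7 < v_8 and write every simplex with vertices in increasing order. Then dim K = 2 and the simplices of K are:

  0-simplices (9): [v_0], [v_1], [v_2], [v_3], [v_4], [v_5], [v_6], [v_7], [v_8]
  1-simplices (27): (27 of them)
  2-simplices (18): (18 of them)

Hence C_0 ≅ Z^9, C_1 ≅ Z^27, C_2 ≅ Z^18.

Boundary ∂_1: C_1 → C_0 sends each edge [p,q] (with p < q) to q − p. For instance
  ∂[v_5,v_8] = [v_8] − [v_5].
This gives a 9×27 integer matrix of rank 8; reducing to Smith normal form yields diagonal entries (1,1,1,1,1,1,1,1).

∂_2: C_2 → C_1 sends each 2-simplex [p,q,r] to [q,r] − [p,r] + [p,q]. For instance
  ∂[v_2,v_3,v_6] = [v_3,v_6] − [v_2,v_6] + [v_2,v_3],
  ∂[v_1,v_3,v_8] = [v_3,v_8] − [v_1,v_8] + [v_1,v_3].
The resulting 27×18 matrix has rank 17, and its Smith normal form has invariant factors (1,1,1,1,1,1,1,1,1,1,1,1,1,1,1,1,1).

Computing H_k = (kernel of ∂_k) / (image of ∂_{k+1}):

  H_0: rank C_0 − rank ∂_1 = 9 − 8 = 1, and the invariant factors of ∂_1 are all 1, so H_0 = Z.
  H_1: rank ker ∂_1 − rank ∂_2 = (27 − 8) − 17 = 2, and the invariant factors of ∂_2 are all 1, so H_1 = Z^2.
  H_2: rank ker ∂_2 − rank ∂_3 = (18 − 17) − 0 = 1, and there is no ∂_3, so H_2 = Z.

As a check, the Euler characteristic is 9 − 27 + 18 = 0, which agrees with 1 − 2 + 1 = 0.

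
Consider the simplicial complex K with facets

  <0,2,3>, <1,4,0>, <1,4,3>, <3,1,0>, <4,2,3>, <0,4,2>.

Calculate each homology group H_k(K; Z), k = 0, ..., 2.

Order the vertices as 0 < 1 < 2 < 3 < 4. Listing each simplex with vertices in this order, K has dimension 2 with simplices:

  0-simplices (5): [0], [1], [2], [3], [4]
  1-simplices (9): [0,1], [0,2], [0,3], [0,4], [1,3], [1,4], [2,3], [2,4], [3,4]
  2-simplices (6): [0,1,3], [0,1,4], [0,2,3], [0,2,4], [1,3,4], [2,3,4]

giving chain groups C_0 ≅ Z^5, C_1 ≅ Z^9, C_2 ≅ Z^6.

Boundary ∂_1: C_1 → C_0 is given by ∂[p,q] = [q] − [p]. For instance
  ∂[0,2] = [2] − [0].
The resulting 5×9 matrix has rank 4, and its Smith normal form has invariant factors (1,1,1,1).

The boundary map ∂_2: C_2 → C_1 sends each 2-simplex [p,q,r] to [q,r] − [p,r] + [p,q]. For instance
  ∂[1,3,4] = [3,4] − [1,4] + [1,3],
  ∂[0,1,4] = [1,4] − [0,4] + [0,1].
This gives a 9×6 integer matrix of rank 5; reducing to Smith normal form yields diagonal entries (1,1,1,1,1).

From H_k ≅ ker(∂_k) / im(∂_{k+1}) we obtain:

  H_0: rank C_0 − rank ∂_1 = 5 − 4 = 1, and the invariant factors of ∂_1 are all 1, so H_0 ≅ Z.
  H_1: rank ker ∂_1 − rank ∂_2 = (9 − 4) − 5 = 0, and the invariant factors of ∂_2 are all 1, so H_1 ≅ 0.
  H_2: rank ker ∂_2 − rank ∂_3 = (6 − 5) − 0 = 1, and there is no ∂_3, so H_2 ≅ Z.

As a check, the Euler characteristic is 5 − 9 + 6 = 2, which agrees with 1 − 0 + 1 = 2.
(K is a triangulation of the 2-sphere S^2.)

H_0 = Z,  H_1 = 0,  H_2 = Z.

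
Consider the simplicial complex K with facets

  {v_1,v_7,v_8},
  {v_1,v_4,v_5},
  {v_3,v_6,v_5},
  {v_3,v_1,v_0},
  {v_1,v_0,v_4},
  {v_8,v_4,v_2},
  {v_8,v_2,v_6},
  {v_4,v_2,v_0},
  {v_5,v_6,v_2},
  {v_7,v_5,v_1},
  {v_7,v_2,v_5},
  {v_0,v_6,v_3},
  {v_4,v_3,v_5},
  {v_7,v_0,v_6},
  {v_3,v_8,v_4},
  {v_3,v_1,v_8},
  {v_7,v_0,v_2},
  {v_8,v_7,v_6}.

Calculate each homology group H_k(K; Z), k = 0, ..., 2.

Order the vertices as v_0 < v_1 < v_2 < v_3 < v_4 < v_5 < v_6 < v_7 < v_8. Listing each simplex with vertices in this order, K has dimension 2 with simplices:

  0-simplices (9): [v_0], [v_1], [v_2], [v_3], [v_4], [v_5], [v_6], [v_7], [v_8]
  1-simplices (27): (27 of them)
  2-simplices (18): (18 of them)

giving chain groups C_0 ≅ Z^9, C_1 ≅ Z^27, C_2 ≅ Z^18.

Boundary ∂_1: C_1 → C_0 is given by ∂[p,q] = [q] − [p]. For instance
  ∂[v_1,v_7] = [v_7] − [v_1].
The 9×27 boundary matrix has rank 8 and Smith normal form diag(1,1,1,1,1,1,1,1).

Boundary ∂_2: C_2 → C_1 sends each 2-simplex [p,q,r] to [q,r] − [p,r] + [p,q]. For instance
  ∂[v_0,v_2,v_7] = [v_2,v_7] − [v_0,v_7] + [v_0,v_2],
  ∂[v_0,v_2,v_4] = [v_2,v_4] − [v_0,v_4] + [v_0,v_2].
As a 27×18 matrix over Z this has rank 18, with invariant factors (1,1,1,1,1,1,1,1,1,1,1,1,1,1,1,1,1,2).

Reading off H_k = ker ∂_k / im ∂_{k+1}:

  H_0: rank C_0 − rank ∂_1 = 9 − 8 = 1, and the invariant factors of ∂_1 are all 1, so H_0 = Z.
  H_1: rank ker ∂_1 − rank ∂_2 = (27 − 8) − 18 = 1, and ∂_2 has invariant factor 2 > 1, so H_1 = Z ⊕ Z/2.
  H_2: rank ker ∂_2 − rank ∂_3 = (18 − 18) − 0 = 0, and there is no ∂_3, so H_2 = 0.

As a check, the Euler characteristic is 9 − 27 + 18 = 0, which agrees with 1 − 1 + 0 = 0.

H_0 ≅ Z,  H_1 ≅ Z ⊕ Z/2,  H_2 = 0.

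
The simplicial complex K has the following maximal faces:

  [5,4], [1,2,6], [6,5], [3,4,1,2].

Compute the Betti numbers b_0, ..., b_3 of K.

b_0 = 1, b_1 = 1, b_2 = 0, b_3 = 0.

Fix the vertex order 1 < 2 < 3 < 4 < 5 < 6 and write every simplex with vertices in increasing order. Then dim K = 3 and the simplices of K are:

  0-simplices (6): [1], [2], [3], [4], [5], [6]
  1-simplices (10): [1,2], [1,3], [1,4], [1,6], [2,3], [2,4], [2,6], [3,4], [4,5], [5,6]
  2-simplices (5): [1,2,3], [1,2,4], [1,2,6], [1,3,4], [2,3,4]
  3-simplices (1): [1,2,3,4]

so the chain groups are C_0 ≅ Z^6, C_1 ≅ Z^10, C_2 ≅ Z^5, C_3 ≅ Z^1.

Boundary ∂_1: C_1 → C_0 maps an edge to its endpoints' difference, ∂[p,q] = q − p.
The 6×10 boundary matrix has rank 5 and Smith normal form diag(1,1,1,1,1).

∂_2: C_2 → C_1 maps a triangle to the signed sum of its edges. For instance
  ∂[1,2,4] = [2,4] − [1,4] + [1,2],
  ∂[1,3,4] = [3,4] − [1,4] + [1,3].
The 10×5 boundary matrix has rank 4 and Smith normal form diag(1,1,1,1).

Boundary ∂_3: C_3 → C_2 sends each 3-simplex σ to the alternating sum Σ_i (−1)^i (σ with its i-th vertex removed). For instance
  ∂[1,2,3,4] = [2,3,4] − [1,3,4] + [1,2,4] − [1,2,3].
As a 5×1 matrix over Z this has rank 1, with invariant factors (1).

Reading off H_k = ker ∂_k / im ∂_{k+1}:

  H_0: rank C_0 − rank ∂_1 = 6 − 5 = 1, and the invariant factors of ∂_1 are all 1, so H_0 = Z.
  H_1: rank ker ∂_1 − rank ∂_2 = (10 − 5) − 4 = 1, and the invariant factors of ∂_2 are all 1, so H_1 = Z.
  H_2: rank ker ∂_2 − rank ∂_3 = (5 − 4) − 1 = 0, and the invariant factors of ∂_3 are all 1, so H_2 = 0.
  H_3: rank ker ∂_3 − rank ∂_4 = (1 − 1) − 0 = 0, and there is no ∂_4, so H_3 = 0.

Hence the Betti numbers are b_0 = 1, b_1 = 1, b_2 = 0, b_3 = 0.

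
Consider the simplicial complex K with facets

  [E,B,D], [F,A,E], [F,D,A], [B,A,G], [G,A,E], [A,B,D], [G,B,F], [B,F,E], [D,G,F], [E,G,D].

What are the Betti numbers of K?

Fix the vertex order A < B < D < E < F < G and write every simplex with vertices in increasing order. Then dim K = 2 and the simplices of K are:

  0-simplices (6): A, B, D, E, F, G
  1-simplices (15): AB, AD, AE, AF, AG, BD, BE, BF, BG, DE, DF, DG, EF, EG, FG
  2-simplices (10): ABD, ABG, ADF, AEF, AEG, BDE, BEF, BFG, DEG, DFG

so the chain groups are C_0 ≅ Z^6, C_1 ≅ Z^15, C_2 ≅ Z^10.

The boundary map ∂_1: C_1 → C_0 is given by ∂[p,q] = [q] − [p].
This gives a 6×15 integer matrix of rank 5; reducing to Smith normal form yields diagonal entries (1,1,1,1,1).

∂_2: C_2 → C_1 maps a triangle to the signed sum of its edges. For instance
  ∂ABD = BD − AD + AB,
  ∂ABG = BG − AG + AB.
This gives a 15×10 integer matrix of rank 10; reducing to Smith normal form yields diagonal entries (1,1,1,1,1,1,1,1,1,2).

Reading off H_k = ker ∂_k / im ∂_{k+1}:

  H_0: rank C_0 − rank ∂_1 = 6 − 5 = 1, and the invariant factors of ∂_1 are all 1, so H_0 = Z.
  H_1: rank ker ∂_1 − rank ∂_2 = (15 − 5) − 10 = 0, and ∂_2 has invariant factor 2 > 1, so H_1 = Z/2.
  H_2: rank ker ∂_2 − rank ∂_3 = (10 − 10) − 0 = 0, and there is no ∂_3, so H_2 = 0.

As a check, the Euler characteristic is 6 − 15 + 10 = 1, which agrees with 1 − 0 + 0 = 1.
(K is a triangulation of the real projective plane RP^2.)

Hence the Betti numbers are b_0 = 1, b_1 = 0, b_2 = 0.

b_0 = 1, b_1 = 0, b_2 = 0.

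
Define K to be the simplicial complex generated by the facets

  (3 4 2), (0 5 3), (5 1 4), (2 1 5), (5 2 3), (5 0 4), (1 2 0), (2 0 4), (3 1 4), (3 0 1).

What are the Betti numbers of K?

b_0 = 1, b_1 = 0, b_2 = 0.

K has 6 vertices, 15 edges, 10 triangles.
rank ∂_0 = 0, rank ∂_1 = 5 ⇒ b_0 = 6 − 0 − 5 = 1; all invariant factors of ∂_1 are 1 so no torsion. So H_0 = Z.
rank ∂_1 = 5, rank ∂_2 = 10 ⇒ b_1 = 15 − 5 − 10 = 0; ∂_2 has invariant factor(s) [2] giving torsion. So H_1 = Z_2.
rank ∂_2 = 10, rank ∂_3 = 0 ⇒ b_2 = 10 − 10 − 0 = 0. So H_2 = 0.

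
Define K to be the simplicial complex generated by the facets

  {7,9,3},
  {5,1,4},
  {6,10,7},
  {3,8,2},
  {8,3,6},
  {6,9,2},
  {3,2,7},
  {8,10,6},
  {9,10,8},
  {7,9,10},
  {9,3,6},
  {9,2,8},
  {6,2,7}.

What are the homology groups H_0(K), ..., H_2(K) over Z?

H_0 ≅ Z^2,  H_1 ≅ Z/2Z,  H_2 = 0.

Order the vertices as 1 < 2 < 3 < 4 < 5 < 6 < 7 < 8 < 9 < 10. Listing each simplex with vertices in this order, K has dimension 2 with simplices:

  0-simplices (10): [1], [2], [3], [4], [5], [6], [7], [8], [9], [10]
  1-simplices (21): [1,4], [1,5], [2,3], [2,6], [2,7], [2,8], [2,9], [3,6], [3,7], [3,8], [3,9], [4,5], [6,7], [6,8], [6,9], [6,10], [7,9], [7,10], [8,9], [8,10], [9,10]
  2-simplices (13): [1,4,5], [2,3,7], [2,3,8], [2,6,7], [2,6,9], [2,8,9], [3,6,8], [3,6,9], [3,7,9], [6,7,10], [6,8,10], [7,9,10], [8,9,10]

Hence C_0 ≅ Z^10, C_1 ≅ Z^21, C_2 ≅ Z^13.

The boundary map ∂_1: C_1 → C_0 sends each edge [p,q] (with p < q) to q − p. For instance
  ∂[9,10] = [10] − [9].
The resulting 10×21 matrix has rank 8, and its Smith normal form has invariant factors (1,1,1,1,1,1,1,1).

The boundary map ∂_2: C_2 → C_1 maps a triangle to the signed sum of its edges. For instance
  ∂[8,9,10] = [9,10] − [8,10] + [8,9],
  ∂[3,6,8] = [6,8] − [3,8] + [3,6].
The 21×13 boundary matrix has rank 13 and Smith normal form diag(1,1,1,1,1,1,1,1,1,1,1,1,2).

From H_k ≅ ker(∂_k) / im(∂_{k+1}) we obtain:

  H_0: rank C_0 − rank ∂_1 = 10 − 8 = 2, and the invariant factors of ∂_1 are all 1, so H_0 = Z^2.
  H_1: rank ker ∂_1 − rank ∂_2 = (21 − 8) − 13 = 0, and ∂_2 has invariant factor 2 > 1, so H_1 = Z/2Z.
  H_2: rank ker ∂_2 − rank ∂_3 = (13 − 13) − 0 = 0, and there is no ∂_3, so H_2 = 0.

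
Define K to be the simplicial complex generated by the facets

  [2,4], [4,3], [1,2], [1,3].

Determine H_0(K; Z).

We work with the vertex ordering 1 < 2 < 3 < 4. The simplices of K, each written with vertices in increasing order, are:

  0-simplices (4): [1], [2], [3], [4]
  1-simplices (4): [1,2], [1,3], [2,4], [3,4]

Hence C_0 ≅ Z^4, C_1 ≅ Z^4.

The boundary map ∂_1: C_1 → C_0 maps an edge to its endpoints' difference, ∂[p,q] = q − p.
The 4×4 boundary matrix has rank 3 and Smith normal form diag(1,1,1).

Reading off H_k = ker ∂_k / im ∂_{k+1}:

  H_0: rank C_0 − rank ∂_1 = 4 − 3 = 1, and the invariant factors of ∂_1 are all 1, so H_0 ≅ Z.

(K is a triangulation of the circle S^1.)

H_0 ≅ Z.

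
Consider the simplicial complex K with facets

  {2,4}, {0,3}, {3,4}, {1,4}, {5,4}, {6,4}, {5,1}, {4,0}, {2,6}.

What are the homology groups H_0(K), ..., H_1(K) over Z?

Take the total order 0 < 1 < 2 < 3 < 4 < 5 < 6 on the vertex set. Then K (dimension 1) consists of the simplices:

  0-simplices (7): [0], [1], [2], [3], [4], [5], [6]
  1-simplices (9): [0,3], [0,4], [1,4], [1,5], [2,4], [2,6], [3,4], [4,5], [4,6]

so the chain groups are C_0 ≅ Z^7, C_1 ≅ Z^9.

∂_1: C_1 → C_0 is given by ∂[p,q] = [q] − [p].
The resulting 7×9 matrix has rank 6, and its Smith normal form has invariant factors (1,1,1,1,1,1).

Computing H_k = (kernel of ∂_k) / (image of ∂_{k+1}):

  H_0: rank C_0 − rank ∂_1 = 7 − 6 = 1, and the invariant factors of ∂_1 are all 1, so H_0 ≅ Z.
  H_1: rank ker ∂_1 − rank ∂_2 = (9 − 6) − 0 = 3, and there is no ∂_2, so H_1 ≅ Z^3.

As a check, the Euler characteristic is 7 − 9 = -2, which agrees with 1 − 3 = -2.

H_0 = Z,  H_1 = Z^3.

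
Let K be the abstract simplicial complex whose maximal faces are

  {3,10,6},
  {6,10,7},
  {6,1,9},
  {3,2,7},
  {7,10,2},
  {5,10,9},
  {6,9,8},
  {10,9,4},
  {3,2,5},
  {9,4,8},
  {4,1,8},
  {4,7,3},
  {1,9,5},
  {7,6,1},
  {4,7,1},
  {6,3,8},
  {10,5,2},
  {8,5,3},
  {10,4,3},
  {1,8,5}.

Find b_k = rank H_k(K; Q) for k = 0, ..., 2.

b_0 = 1, b_1 = 1, b_2 = 0.

Order the vertices as 1 < 2 < 3 < 4 < 5 < 6 < 7 < 8 < 9 < 10. Listing each simplex with vertices in this order, K has dimension 2 with simplices:

  0-simplices (10): [1], [2], [3], [4], [5], [6], [7], [8], [9], [10]
  1-simplices (30): (30 of them)
  2-simplices (20): (20 of them)

Hence C_0 ≅ Z^10, C_1 ≅ Z^30, C_2 ≅ Z^20.

∂_1: C_1 → C_0 is given by ∂[p,q] = [q] − [p].
This gives a 10×30 integer matrix of rank 9; reducing to Smith normal form yields diagonal entries (1,1,1,1,1,1,1,1,1).

The boundary map ∂_2: C_2 → C_1 maps a triangle to the signed sum of its edges. For instance
  ∂[6,7,10] = [7,10] − [6,10] + [6,7],
  ∂[1,6,9] = [6,9] − [1,9] + [1,6].
The 30×20 boundary matrix has rank 20 and Smith normal form diag(1,1,1,1,1,1,1,1,1,1,1,1,1,1,1,1,1,1,1,2).

Reading off H_k = ker ∂_k / im ∂_{k+1}:

  H_0: rank C_0 − rank ∂_1 = 10 − 9 = 1, and the invariant factors of ∂_1 are all 1, so H_0 ≅ Z.
  H_1: rank ker ∂_1 − rank ∂_2 = (30 − 9) − 20 = 1, and ∂_2 has invariant factor 2 > 1, so H_1 ≅ Z ⊕ Z/2Z.
  H_2: rank ker ∂_2 − rank ∂_3 = (20 − 20) − 0 = 0, and there is no ∂_3, so H_2 ≅ 0.

Hence the Betti numbers are b_0 = 1, b_1 = 1, b_2 = 0.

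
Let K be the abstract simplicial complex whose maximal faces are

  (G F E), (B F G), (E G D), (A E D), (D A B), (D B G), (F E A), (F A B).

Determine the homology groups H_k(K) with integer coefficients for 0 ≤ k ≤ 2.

H_0 ≅ Z,  H_1 = 0,  H_2 ≅ Z.

Order the vertices as A < B < D < E < F < G. Listing each simplex with vertices in this order, K has dimension 2 with simplices:

  0-simplices (6): A, B, D, E, F, G
  1-simplices (12): AB, AD, AE, AF, BD, BF, BG, DE, DG, EF, EG, FG
  2-simplices (8): ABD, ABF, ADE, AEF, BDG, BFG, DEG, EFG

so the chain groups are C_0 ≅ Z^6, C_1 ≅ Z^12, C_2 ≅ Z^8.

∂_1: C_1 → C_0 maps an edge to its endpoints' difference, ∂[p,q] = q − p. For instance
  ∂FG = G − F.
The 6×12 boundary matrix has rank 5 and Smith normal form diag(1,1,1,1,1).

Boundary ∂_2: C_2 → C_1 sends each 2-simplex [p,q,r] to [q,r] − [p,r] + [p,q]. For instance
  ∂BFG = FG − BG + BF,
  ∂ABD = BD − AD + AB.
This gives a 12×8 integer matrix of rank 7; reducing to Smith normal form yields diagonal entries (1,1,1,1,1,1,1).

Now H_k = ker ∂_k / im ∂_{k+1}, so:

  H_0: rank C_0 − rank ∂_1 = 6 − 5 = 1, and the invariant factors of ∂_1 are all 1, so H_0 = Z.
  H_1: rank ker ∂_1 − rank ∂_2 = (12 − 5) − 7 = 0, and the invariant factors of ∂_2 are all 1, so H_1 = 0.
  H_2: rank ker ∂_2 − rank ∂_3 = (8 − 7) − 0 = 1, and there is no ∂_3, so H_2 = Z.

(K is a triangulation of the 2-sphere S^2.)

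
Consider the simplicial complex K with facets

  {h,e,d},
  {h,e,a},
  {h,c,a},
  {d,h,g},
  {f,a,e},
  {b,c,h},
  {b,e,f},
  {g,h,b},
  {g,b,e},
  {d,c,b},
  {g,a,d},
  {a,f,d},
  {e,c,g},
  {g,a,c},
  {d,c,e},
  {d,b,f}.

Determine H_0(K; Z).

Fix the vertex order a < b < c < d < e < f < g < h and write every simplex with vertices in increasing order. Then dim K = 2 and the simplices of K are:

  0-simplices (8): a, b, c, d, e, f, g, h
  1-simplices (24): ac, ad, ae, af, ag, ah, bc, bd, be, bf, bg, bh, cd, ce, cg, ch, de, df, dg, dh, ef, eg, eh, gh
  2-simplices (16): acg, ach, adf, adg, aef, aeh, bcd, bch, bdf, bef, beg, bgh, cde, ceg, deh, dgh

Hence C_0 ≅ Z^8, C_1 ≅ Z^24, C_2 ≅ Z^16.

The boundary map ∂_1: C_1 → C_0 maps an edge to its endpoints' difference, ∂[p,q] = q − p. For instance
  ∂gh = h − g.
The resulting 8×24 matrix has rank 7, and its Smith normal form has invariant factors (1,1,1,1,1,1,1).

The boundary map ∂_2: C_2 → C_1 maps a triangle to the signed sum of its edges. For instance
  ∂bgh = gh − bh + bg,
  ∂beg = eg − bg + be.
As a 24×16 matrix over Z this has rank 15, with invariant factors (1,1,1,1,1,1,1,1,1,1,1,1,1,1,1).

Now H_k = ker ∂_k / im ∂_{k+1}, so:

  H_0: rank C_0 − rank ∂_1 = 8 − 7 = 1, and the invariant factors of ∂_1 are all 1, so H_0 ≅ Z.

(K is a triangulation of the torus T^2.)

H_0 ≅ Z.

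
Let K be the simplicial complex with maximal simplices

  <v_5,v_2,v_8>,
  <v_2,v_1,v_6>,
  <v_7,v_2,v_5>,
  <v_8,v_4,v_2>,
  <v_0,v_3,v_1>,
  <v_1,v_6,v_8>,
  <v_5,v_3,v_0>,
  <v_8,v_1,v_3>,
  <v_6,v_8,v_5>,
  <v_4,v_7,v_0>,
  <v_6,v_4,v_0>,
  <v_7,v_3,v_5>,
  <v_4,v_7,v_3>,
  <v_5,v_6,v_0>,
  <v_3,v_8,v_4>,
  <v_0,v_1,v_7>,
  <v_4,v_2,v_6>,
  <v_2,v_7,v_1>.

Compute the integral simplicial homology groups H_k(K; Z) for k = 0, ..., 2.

Order the vertices as v_0 < v_1 < v_2 < v_3 < v_4 < v_5 < v_6 < v_7 < v_8. Listing each simplex with vertices in this order, K has dimension 2 with simplices:

  0-simplices (9): [v_0], [v_1], [v_2], [v_3], [v_4], [v_5], [v_6], [v_7], [v_8]
  1-simplices (27): (27 of them)
  2-simplices (18): (18 of them)

Hence C_0 ≅ Z^9, C_1 ≅ Z^27, C_2 ≅ Z^18.

∂_1: C_1 → C_0 is given by ∂[p,q] = [q] − [p]. For instance
  ∂[v_0,v_1] = [v_1] − [v_0].
As a 9×27 matrix over Z this has rank 8, with invariant factors (1,1,1,1,1,1,1,1).

∂_2: C_2 → C_1 sends each 2-simplex [p,q,r] to [q,r] − [p,r] + [p,q]. For instance
  ∂[v_1,v_6,v_8] = [v_6,v_8] − [v_1,v_8] + [v_1,v_6],
  ∂[v_1,v_2,v_6] = [v_2,v_6] − [v_1,v_6] + [v_1,v_2].
As a 27×18 matrix over Z this has rank 18, with invariant factors (1,1,1,1,1,1,1,1,1,1,1,1,1,1,1,1,1,2).

Computing H_k = (kernel of ∂_k) / (image of ∂_{k+1}):

  H_0: rank C_0 − rank ∂_1 = 9 − 8 = 1, and the invariant factors of ∂_1 are all 1, so H_0 = Z.
  H_1: rank ker ∂_1 − rank ∂_2 = (27 − 8) − 18 = 1, and ∂_2 has invariant factor 2 > 1, so H_1 = Z ⊕ Z/2.
  H_2: rank ker ∂_2 − rank ∂_3 = (18 − 18) − 0 = 0, and there is no ∂_3, so H_2 = 0.

H_0 ≅ Z,  H_1 ≅ Z ⊕ Z/2,  H_2 = 0.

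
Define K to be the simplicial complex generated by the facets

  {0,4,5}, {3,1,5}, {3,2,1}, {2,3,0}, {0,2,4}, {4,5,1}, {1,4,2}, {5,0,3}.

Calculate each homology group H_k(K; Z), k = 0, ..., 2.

Order the vertices as 0 < 1 < 2 < 3 < 4 < 5. Listing each simplex with vertices in this order, K has dimension 2 with simplices:

  0-simplices (6): [0], [1], [2], [3], [4], [5]
  1-simplices (12): [0,2], [0,3], [0,4], [0,5], [1,2], [1,3], [1,4], [1,5], [2,3], [2,4], [3,5], [4,5]
  2-simplices (8): [0,2,3], [0,2,4], [0,3,5], [0,4,5], [1,2,3], [1,2,4], [1,3,5], [1,4,5]

so the chain groups are C_0 ≅ Z^6, C_1 ≅ Z^12, C_2 ≅ Z^8.

The boundary map ∂_1: C_1 → C_0 sends each edge [p,q] (with p < q) to q − p. For instance
  ∂[2,3] = [3] − [2].
The 6×12 boundary matrix has rank 5 and Smith normal form diag(1,1,1,1,1).

Boundary ∂_2: C_2 → C_1 sends each 2-simplex [p,q,r] to [q,r] − [p,r] + [p,q]. For instance
  ∂[0,4,5] = [4,5] − [0,5] + [0,4],
  ∂[0,2,4] = [2,4] − [0,4] + [0,2].
As a 12×8 matrix over Z this has rank 7, with invariant factors (1,1,1,1,1,1,1).

Computing H_k = (kernel of ∂_k) / (image of ∂_{k+1}):

  H_0: rank C_0 − rank ∂_1 = 6 − 5 = 1, and the invariant factors of ∂_1 are all 1, so H_0 ≅ Z.
  H_1: rank ker ∂_1 − rank ∂_2 = (12 − 5) − 7 = 0, and the invariant factors of ∂_2 are all 1, so H_1 ≅ 0.
  H_2: rank ker ∂_2 − rank ∂_3 = (8 − 7) − 0 = 1, and there is no ∂_3, so H_2 ≅ Z.

As a check, the Euler characteristic is 6 − 12 + 8 = 2, which agrees with 1 − 0 + 1 = 2.
(K is a triangulation of the 2-sphere S^2.)

H_0 = Z,  H_1 = 0,  H_2 = Z.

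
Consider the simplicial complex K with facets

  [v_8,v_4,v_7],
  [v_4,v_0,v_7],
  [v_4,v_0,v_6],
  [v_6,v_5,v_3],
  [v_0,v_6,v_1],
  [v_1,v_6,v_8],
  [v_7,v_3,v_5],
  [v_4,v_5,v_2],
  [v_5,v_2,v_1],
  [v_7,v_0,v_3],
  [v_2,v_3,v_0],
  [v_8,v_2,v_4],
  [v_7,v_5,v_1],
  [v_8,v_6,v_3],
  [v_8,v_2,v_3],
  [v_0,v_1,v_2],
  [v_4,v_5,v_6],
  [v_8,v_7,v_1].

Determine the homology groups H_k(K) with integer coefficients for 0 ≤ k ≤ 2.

Fix the vertex order v_0 < v_1 < v_2 < v_3 < v_4 < v_5 < v_6 < v_7 < v_8 and write every simplex with vertices in increasing order. Then dim K = 2 and the simplices of K are:

  0-simplices (9): [v_0], [v_1], [v_2], [v_3], [v_4], [v_5], [v_6], [v_7], [v_8]
  1-simplices (27): (27 of them)
  2-simplices (18): (18 of them)

giving chain groups C_0 ≅ Z^9, C_1 ≅ Z^27, C_2 ≅ Z^18.

The boundary map ∂_1: C_1 → C_0 sends each edge [p,q] (with p < q) to q − p. For instance
  ∂[v_1,v_6] = [v_6] − [v_1].
The resulting 9×27 matrix has rank 8, and its Smith normal form has invariant factors (1,1,1,1,1,1,1,1).

The boundary map ∂_2: C_2 → C_1 acts by ∂[p,q,r] = [q,r] − [p,r] + [p,q]. For instance
  ∂[v_3,v_5,v_7] = [v_5,v_7] − [v_3,v_7] + [v_3,v_5],
  ∂[v_3,v_6,v_8] = [v_6,v_8] − [v_3,v_8] + [v_3,v_6].
As a 27×18 matrix over Z this has rank 17, with invariant factors (1,1,1,1,1,1,1,1,1,1,1,1,1,1,1,1,1).

Reading off H_k = ker ∂_k / im ∂_{k+1}:

  H_0: rank C_0 − rank ∂_1 = 9 − 8 = 1, and the invariant factors of ∂_1 are all 1, so H_0 = Z.
  H_1: rank ker ∂_1 − rank ∂_2 = (27 − 8) − 17 = 2, and the invariant factors of ∂_2 are all 1, so H_1 = Z^2.
  H_2: rank ker ∂_2 − rank ∂_3 = (18 − 17) − 0 = 1, and there is no ∂_3, so H_2 = Z.

H_0 = Z,  H_1 = Z^2,  H_2 = Z.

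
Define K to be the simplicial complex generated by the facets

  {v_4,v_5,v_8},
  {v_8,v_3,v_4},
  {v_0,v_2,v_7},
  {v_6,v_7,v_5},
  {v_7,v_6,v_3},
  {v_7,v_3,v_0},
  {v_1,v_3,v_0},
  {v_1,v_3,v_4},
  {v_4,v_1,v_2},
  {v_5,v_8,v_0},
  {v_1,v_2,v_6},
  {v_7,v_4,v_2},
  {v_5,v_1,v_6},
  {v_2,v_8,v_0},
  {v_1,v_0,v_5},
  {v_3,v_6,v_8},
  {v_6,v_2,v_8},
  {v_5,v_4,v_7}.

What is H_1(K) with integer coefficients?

H_1 = Z^2.

Fix the vertex order v_0 < v_1 < v_2 < v_3 < v_4 < v_5 < v_6 < v_7 < v_8 and write every simplex with vertices in increasing order. Then dim K = 2 and the simplices of K are:

  0-simplices (9): [v_0], [v_1], [v_2], [v_3], [v_4], [v_5], [v_6], [v_7], [v_8]
  1-simplices (27): (27 of them)
  2-simplices (18): (18 of them)

so the chain groups are C_0 ≅ Z^9, C_1 ≅ Z^27, C_2 ≅ Z^18.

Boundary ∂_1: C_1 → C_0 sends each edge [p,q] (with p < q) to q − p. For instance
  ∂[v_1,v_3] = [v_3] − [v_1].
As a 9×27 matrix over Z this has rank 8, with invariant factors (1,1,1,1,1,1,1,1).

Boundary ∂_2: C_2 → C_1 sends each 2-simplex [p,q,r] to [q,r] − [p,r] + [p,q]. For instance
  ∂[v_1,v_2,v_4] = [v_2,v_4] − [v_1,v_4] + [v_1,v_2],
  ∂[v_0,v_2,v_8] = [v_2,v_8] − [v_0,v_8] + [v_0,v_2].
This gives a 27×18 integer matrix of rank 17; reducing to Smith normal form yields diagonal entries (1,1,1,1,1,1,1,1,1,1,1,1,1,1,1,1,1).

Computing H_k = (kernel of ∂_k) / (image of ∂_{k+1}):

  H_1: rank ker ∂_1 − rank ∂_2 = (27 − 8) − 17 = 2, and the invariant factors of ∂_2 are all 1, so H_1 ≅ Z^2.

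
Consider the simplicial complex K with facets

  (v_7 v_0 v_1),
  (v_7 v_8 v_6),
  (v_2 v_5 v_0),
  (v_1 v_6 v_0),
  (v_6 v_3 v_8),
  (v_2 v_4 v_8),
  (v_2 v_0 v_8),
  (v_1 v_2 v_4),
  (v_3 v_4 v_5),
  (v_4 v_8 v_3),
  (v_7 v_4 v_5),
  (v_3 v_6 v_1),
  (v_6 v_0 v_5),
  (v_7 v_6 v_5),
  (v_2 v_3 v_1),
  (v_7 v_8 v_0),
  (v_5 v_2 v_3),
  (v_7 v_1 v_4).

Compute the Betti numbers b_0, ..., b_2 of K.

b_0 = 1, b_1 = 1, b_2 = 0.

Take the total order v_0 < v_1 < v_2 < v_3 < v_4 < v_5 < v_6 < v_7 < v_8 on the vertex set. Then K (dimension 2) consists of the simplices:

  0-simplices (9): [v_0], [v_1], [v_2], [v_3], [v_4], [v_5], [v_6], [v_7], [v_8]
  1-simplices (27): (27 of them)
  2-simplices (18): (18 of them)

Hence C_0 ≅ Z^9, C_1 ≅ Z^27, C_2 ≅ Z^18.

∂_1: C_1 → C_0 is given by ∂[p,q] = [q] − [p]. For instance
  ∂[v_0,v_5] = [v_5] − [v_0].
This gives a 9×27 integer matrix of rank 8; reducing to Smith normal form yields diagonal entries (1,1,1,1,1,1,1,1).

Boundary ∂_2: C_2 → C_1 sends each 2-simplex [p,q,r] to [q,r] − [p,r] + [p,q]. For instance
  ∂[v_6,v_7,v_8] = [v_7,v_8] − [v_6,v_8] + [v_6,v_7],
  ∂[v_3,v_6,v_8] = [v_6,v_8] − [v_3,v_8] + [v_3,v_6].
The 27×18 boundary matrix has rank 18 and Smith normal form diag(1,1,1,1,1,1,1,1,1,1,1,1,1,1,1,1,1,2).

Now H_k = ker ∂_k / im ∂_{k+1}, so:

  H_0: rank C_0 − rank ∂_1 = 9 − 8 = 1, and the invariant factors of ∂_1 are all 1, so H_0 ≅ Z.
  H_1: rank ker ∂_1 − rank ∂_2 = (27 − 8) − 18 = 1, and ∂_2 has invariant factor 2 > 1, so H_1 ≅ Z ⊕ Z/2Z.
  H_2: rank ker ∂_2 − rank ∂_3 = (18 − 18) − 0 = 0, and there is no ∂_3, so H_2 ≅ 0.

As a check, the Euler characteristic is 9 − 27 + 18 = 0, which agrees with 1 − 1 + 0 = 0.

Hence the Betti numbers are b_0 = 1, b_1 = 1, b_2 = 0.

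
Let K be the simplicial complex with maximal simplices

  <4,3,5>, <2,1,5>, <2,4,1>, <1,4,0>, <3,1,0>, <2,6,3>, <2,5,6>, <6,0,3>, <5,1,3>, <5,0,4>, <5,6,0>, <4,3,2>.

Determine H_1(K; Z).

Fix the vertex order 0 < 1 < 2 < 3 < 4 < 5 < 6 and write every simplex with vertices in increasing order. Then dim K = 2 and the simplices of K are:

  0-simplices (7): [0], [1], [2], [3], [4], [5], [6]
  1-simplices (18): [0,1], [0,3], [0,4], [0,5], [0,6], [1,2], [1,3], [1,4], [1,5], [2,3], [2,4], [2,5], [2,6], [3,4], [3,5], [3,6], [4,5], [5,6]
  2-simplices (12): [0,1,3], [0,1,4], [0,3,6], [0,4,5], [0,5,6], [1,2,4], [1,2,5], [1,3,5], [2,3,4], [2,3,6], [2,5,6], [3,4,5]

Hence C_0 ≅ Z^7, C_1 ≅ Z^18, C_2 ≅ Z^12.

The boundary map ∂_1: C_1 → C_0 sends each edge [p,q] (with p < q) to q − p. For instance
  ∂[3,6] = [6] − [3].
This gives a 7×18 integer matrix of rank 6; reducing to Smith normal form yields diagonal entries (1,1,1,1,1,1).

Boundary ∂_2: C_2 → C_1 maps a triangle to the signed sum of its edges. For instance
  ∂[0,1,4] = [1,4] − [0,4] + [0,1],
  ∂[2,3,6] = [3,6] − [2,6] + [2,3].
The 18×12 boundary matrix has rank 12 and Smith normal form diag(1,1,1,1,1,1,1,1,1,1,1,2).

Reading off H_k = ker ∂_k / im ∂_{k+1}:

  H_1: rank ker ∂_1 − rank ∂_2 = (18 − 6) − 12 = 0, and ∂_2 has invariant factor 2 > 1, so H_1 = Z/2.

H_1 = Z/2.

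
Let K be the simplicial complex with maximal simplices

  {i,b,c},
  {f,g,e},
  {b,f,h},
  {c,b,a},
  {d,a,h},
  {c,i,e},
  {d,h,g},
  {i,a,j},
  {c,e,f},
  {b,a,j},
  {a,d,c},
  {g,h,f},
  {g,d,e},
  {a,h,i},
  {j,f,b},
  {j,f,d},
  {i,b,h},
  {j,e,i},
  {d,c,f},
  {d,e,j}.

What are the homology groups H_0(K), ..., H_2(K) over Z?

Order the vertices as a < b < c < d < e < f < g < h < i < j. Listing each simplex with vertices in this order, K has dimension 2 with simplices:

  0-simplices (10): a, b, c, d, e, f, g, h, i, j
  1-simplices (30): ab, ac, ad, ah, ai, aj, bc, bf, bh, bi, bj, cd, ce, cf, ci, de, df, dg, dh, dj, ef, eg, ei, ej, fg, fh, fj, gh, hi, ij
  2-simplices (20): abc, abj, acd, adh, ahi, aij, bci, bfh, bfj, bhi, cdf, cef, cei, deg, dej, dfj, dgh, efg, eij, fgh

giving chain groups C_0 ≅ Z^10, C_1 ≅ Z^30, C_2 ≅ Z^20.

Boundary ∂_1: C_1 → C_0 maps an edge to its endpoints' difference, ∂[p,q] = q − p.
The resulting 10×30 matrix has rank 9, and its Smith normal form has invariant factors (1,1,1,1,1,1,1,1,1).

∂_2: C_2 → C_1 acts by ∂[p,q,r] = [q,r] − [p,r] + [p,q]. For instance
  ∂bfh = fh − bh + bf,
  ∂dej = ej − dj + de.
As a 30×20 matrix over Z this has rank 20, with invariant factors (1,1,1,1,1,1,1,1,1,1,1,1,1,1,1,1,1,1,1,2).

Computing H_k = (kernel of ∂_k) / (image of ∂_{k+1}):

  H_0: rank C_0 − rank ∂_1 = 10 − 9 = 1, and the invariant factors of ∂_1 are all 1, so H_0 = Z.
  H_1: rank ker ∂_1 − rank ∂_2 = (30 − 9) − 20 = 1, and ∂_2 has invariant factor 2 > 1, so H_1 = Z ⊕ Z/2.
  H_2: rank ker ∂_2 − rank ∂_3 = (20 − 20) − 0 = 0, and there is no ∂_3, so H_2 = 0.

As a check, the Euler characteristic is 10 − 30 + 20 = 0, which agrees with 1 − 1 + 0 = 0.

H_0 = Z,  H_1 = Z ⊕ Z/2,  H_2 = 0.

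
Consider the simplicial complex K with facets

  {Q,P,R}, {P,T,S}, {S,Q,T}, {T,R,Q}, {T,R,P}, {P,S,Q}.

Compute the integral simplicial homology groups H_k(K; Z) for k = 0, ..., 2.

K has 5 vertices, 9 edges, 6 triangles.
rank ∂_0 = 0, rank ∂_1 = 4 ⇒ b_0 = 5 − 0 − 4 = 1; all invariant factors of ∂_1 are 1 so no torsion. So H_0 = Z.
rank ∂_1 = 4, rank ∂_2 = 5 ⇒ b_1 = 9 − 4 − 5 = 0; all invariant factors of ∂_2 are 1 so no torsion. So H_1 = 0.
rank ∂_2 = 5, rank ∂_3 = 0 ⇒ b_2 = 6 − 5 − 0 = 1. So H_2 = Z.

H_0 = Z,  H_1 = 0,  H_2 = Z.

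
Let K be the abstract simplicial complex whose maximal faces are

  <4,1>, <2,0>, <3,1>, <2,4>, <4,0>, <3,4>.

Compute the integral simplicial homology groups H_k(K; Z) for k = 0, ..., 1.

Take the total order 0 < 1 < 2 < 3 < 4 on the vertex set. Then K (dimension 1) consists of the simplices:

  0-simplices (5): [0], [1], [2], [3], [4]
  1-simplices (6): [0,2], [0,4], [1,3], [1,4], [2,4], [3,4]

giving chain groups C_0 ≅ Z^5, C_1 ≅ Z^6.

The boundary map ∂_1: C_1 → C_0 is given by ∂[p,q] = [q] − [p]. For instance
  ∂[0,4] = [4] − [0].
The resulting 5×6 matrix has rank 4, and its Smith normal form has invariant factors (1,1,1,1).

Now H_k = ker ∂_k / im ∂_{k+1}, so:

  H_0: rank C_0 − rank ∂_1 = 5 − 4 = 1, and the invariant factors of ∂_1 are all 1, so H_0 ≅ Z.
  H_1: rank ker ∂_1 − rank ∂_2 = (6 − 4) − 0 = 2, and there is no ∂_2, so H_1 ≅ Z^2.

As a check, the Euler characteristic is 5 − 6 = -1, which agrees with 1 − 2 = -1.

H_0 ≅ Z,  H_1 ≅ Z^2.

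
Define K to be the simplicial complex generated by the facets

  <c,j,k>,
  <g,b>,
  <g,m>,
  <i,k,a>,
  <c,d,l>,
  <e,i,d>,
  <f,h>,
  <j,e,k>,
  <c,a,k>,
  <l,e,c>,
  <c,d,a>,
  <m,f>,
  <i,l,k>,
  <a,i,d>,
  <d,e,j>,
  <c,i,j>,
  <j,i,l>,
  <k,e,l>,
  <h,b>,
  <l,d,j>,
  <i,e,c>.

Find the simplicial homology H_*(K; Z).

H_0 ≅ Z^2,  H_1 ≅ Z^3,  H_2 ≅ Z.

Order the vertices as a < b < c < d < e < f < g < h < i < j < k < l < m. Listing each simplex with vertices in this order, K has dimension 2 with simplices:

  0-simplices (13): a, b, c, d, e, f, g, h, i, j, k, l, m
  1-simplices (29): ac, ad, ai, ak, bg, bh, cd, ce, ci, cj, ck, cl, de, di, dj, dl, ei, ej, ek, el, fh, fm, gm, ij, ik, il, jk, jl, kl
  2-simplices (16): acd, ack, adi, aik, cdl, cei, cel, cij, cjk, dei, dej, djl, ejk, ekl, ijl, ikl

Hence C_0 ≅ Z^13, C_1 ≅ Z^29, C_2 ≅ Z^16.

The boundary map ∂_1: C_1 → C_0 sends each edge [p,q] (with p < q) to q − p. For instance
  ∂bh = h − b.
As a 13×29 matrix over Z this has rank 11, with invariant factors (1,1,1,1,1,1,1,1,1,1,1).

∂_2: C_2 → C_1 maps a triangle to the signed sum of its edges. For instance
  ∂acd = cd − ad + ac,
  ∂cjk = jk − ck + cj.
As a 29×16 matrix over Z this has rank 15, with invariant factors (1,1,1,1,1,1,1,1,1,1,1,1,1,1,1).

Now H_k = ker ∂_k / im ∂_{k+1}, so:

  H_0: rank C_0 − rank ∂_1 = 13 − 11 = 2, and the invariant factors of ∂_1 are all 1, so H_0 = Z^2.
  H_1: rank ker ∂_1 − rank ∂_2 = (29 − 11) − 15 = 3, and the invariant factors of ∂_2 are all 1, so H_1 = Z^3.
  H_2: rank ker ∂_2 − rank ∂_3 = (16 − 15) − 0 = 1, and there is no ∂_3, so H_2 = Z.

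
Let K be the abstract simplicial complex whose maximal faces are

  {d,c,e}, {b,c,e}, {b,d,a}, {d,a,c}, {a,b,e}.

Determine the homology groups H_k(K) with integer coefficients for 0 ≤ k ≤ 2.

We work with the vertex ordering a < b < c < d < e. The simplices of K, each written with vertices in increasing order, are:

  0-simplices (5): a, b, c, d, e
  1-simplices (10): ab, ac, ad, ae, bc, bd, be, cd, ce, de
  2-simplices (5): abd, abe, acd, bce, cde

so the chain groups are C_0 ≅ Z^5, C_1 ≅ Z^10, C_2 ≅ Z^5.

The boundary map ∂_1: C_1 → C_0 is given by ∂[p,q] = [q] − [p]. For instance
  ∂ce = e − c.
The 5×10 boundary matrix has rank 4 and Smith normal form diag(1,1,1,1).

∂_2: C_2 → C_1 acts by ∂[p,q,r] = [q,r] − [p,r] + [p,q]. For instance
  ∂abd = bd − ad + ab,
  ∂cde = de − ce + cd.
As a 10×5 matrix over Z this has rank 5, with invariant factors (1,1,1,1,1).

From H_k ≅ ker(∂_k) / im(∂_{k+1}) we obtain:

  H_0: rank C_0 − rank ∂_1 = 5 − 4 = 1, and the invariant factors of ∂_1 are all 1, so H_0 = Z.
  H_1: rank ker ∂_1 − rank ∂_2 = (10 − 4) − 5 = 1, and the invariant factors of ∂_2 are all 1, so H_1 = Z.
  H_2: rank ker ∂_2 − rank ∂_3 = (5 − 5) − 0 = 0, and there is no ∂_3, so H_2 = 0.

As a check, the Euler characteristic is 5 − 10 + 5 = 0, which agrees with 1 − 1 + 0 = 0.
(K is a triangulation of the Möbius band.)

H_0 ≅ Z,  H_1 ≅ Z,  H_2 = 0.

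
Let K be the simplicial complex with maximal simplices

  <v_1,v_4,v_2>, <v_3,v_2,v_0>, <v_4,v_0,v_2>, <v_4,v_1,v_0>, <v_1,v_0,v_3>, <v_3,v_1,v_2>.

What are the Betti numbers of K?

Take the total order v_0 < v_1 < v_2 < v_3 < v_4 on the vertex set. Then K (dimension 2) consists of the simplices:

  0-simplices (5): [v_0], [v_1], [v_2], [v_3], [v_4]
  1-simplices (9): [v_0,v_1], [v_0,v_2], [v_0,v_3], [v_0,v_4], [v_1,v_2], [v_1,v_3], [v_1,v_4], [v_2,v_3], [v_2,v_4]
  2-simplices (6): [v_0,v_1,v_3], [v_0,v_1,v_4], [v_0,v_2,v_3], [v_0,v_2,v_4], [v_1,v_2,v_3], [v_1,v_2,v_4]

so the chain groups are C_0 ≅ Z^5, C_1 ≅ Z^9, C_2 ≅ Z^6.

Boundary ∂_1: C_1 → C_0 maps an edge to its endpoints' difference, ∂[p,q] = q − p. For instance
  ∂[v_0,v_4] = [v_4] − [v_0].
This gives a 5×9 integer matrix of rank 4; reducing to Smith normal form yields diagonal entries (1,1,1,1).

∂_2: C_2 → C_1 acts by ∂[p,q,r] = [q,r] − [p,r] + [p,q]. For instance
  ∂[v_0,v_1,v_4] = [v_1,v_4] − [v_0,v_4] + [v_0,v_1],
  ∂[v_1,v_2,v_3] = [v_2,v_3] − [v_1,v_3] + [v_1,v_2].
As a 9×6 matrix over Z this has rank 5, with invariant factors (1,1,1,1,1).

Reading off H_k = ker ∂_k / im ∂_{k+1}:

  H_0: rank C_0 − rank ∂_1 = 5 − 4 = 1, and the invariant factors of ∂_1 are all 1, so H_0 ≅ Z.
  H_1: rank ker ∂_1 − rank ∂_2 = (9 − 4) − 5 = 0, and the invariant factors of ∂_2 are all 1, so H_1 ≅ 0.
  H_2: rank ker ∂_2 − rank ∂_3 = (6 − 5) − 0 = 1, and there is no ∂_3, so H_2 ≅ Z.

Hence the Betti numbers are b_0 = 1, b_1 = 0, b_2 = 1.

b_0 = 1, b_1 = 0, b_2 = 1.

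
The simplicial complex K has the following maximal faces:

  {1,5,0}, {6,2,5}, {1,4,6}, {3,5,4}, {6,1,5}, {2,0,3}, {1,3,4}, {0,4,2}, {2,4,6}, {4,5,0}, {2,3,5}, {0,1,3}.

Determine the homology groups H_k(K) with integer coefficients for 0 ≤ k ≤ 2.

H_0 = Z,  H_1 = Z/2Z,  H_2 = 0.

Fix the vertex order 0 < 1 < 2 < 3 < 4 < 5 < 6 and write every simplex with vertices in increasing order. Then dim K = 2 and the simplices of K are:

  0-simplices (7): [0], [1], [2], [3], [4], [5], [6]
  1-simplices (18): [0,1], [0,2], [0,3], [0,4], [0,5], [1,3], [1,4], [1,5], [1,6], [2,3], [2,4], [2,5], [2,6], [3,4], [3,5], [4,5], [4,6], [5,6]
  2-simplices (12): [0,1,3], [0,1,5], [0,2,3], [0,2,4], [0,4,5], [1,3,4], [1,4,6], [1,5,6], [2,3,5], [2,4,6], [2,5,6], [3,4,5]

Hence C_0 ≅ Z^7, C_1 ≅ Z^18, C_2 ≅ Z^12.

∂_1: C_1 → C_0 maps an edge to its endpoints' difference, ∂[p,q] = q − p. For instance
  ∂[2,5] = [5] − [2].
As a 7×18 matrix over Z this has rank 6, with invariant factors (1,1,1,1,1,1).

Boundary ∂_2: C_2 → C_1 acts by ∂[p,q,r] = [q,r] − [p,r] + [p,q]. For instance
  ∂[2,5,6] = [5,6] − [2,6] + [2,5],
  ∂[2,4,6] = [4,6] − [2,6] + [2,4].
This gives a 18×12 integer matrix of rank 12; reducing to Smith normal form yields diagonal entries (1,1,1,1,1,1,1,1,1,1,1,2).

From H_k ≅ ker(∂_k) / im(∂_{k+1}) we obtain:

  H_0: rank C_0 − rank ∂_1 = 7 − 6 = 1, and the invariant factors of ∂_1 are all 1, so H_0 = Z.
  H_1: rank ker ∂_1 − rank ∂_2 = (18 − 6) − 12 = 0, and ∂_2 has invariant factor 2 > 1, so H_1 = Z/2Z.
  H_2: rank ker ∂_2 − rank ∂_3 = (12 − 12) − 0 = 0, and there is no ∂_3, so H_2 = 0.

(K is a triangulation of the real projective plane RP^2.)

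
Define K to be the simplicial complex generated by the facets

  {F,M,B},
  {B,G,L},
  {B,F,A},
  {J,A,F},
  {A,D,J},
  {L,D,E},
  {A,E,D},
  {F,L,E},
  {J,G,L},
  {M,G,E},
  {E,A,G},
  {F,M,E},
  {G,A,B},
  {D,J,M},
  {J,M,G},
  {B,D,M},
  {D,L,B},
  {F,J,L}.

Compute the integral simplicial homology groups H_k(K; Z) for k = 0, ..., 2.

H_0 = Z,  H_1 = Z^2,  H_2 = Z.

Take the total order A < B < D < E < F < G < J < L < M on the vertex set. Then K (dimension 2) consists of the simplices:

  0-simplices (9): A, B, D, E, F, G, J, L, M
  1-simplices (27): AB, AD, AE, AF, AG, AJ, BD, BF, BG, BL, BM, DE, DJ, DL, DM, EF, EG, EL, EM, FJ, FL, FM, GJ, GL, GM, JL, JM
  2-simplices (18): ABF, ABG, ADE, ADJ, AEG, AFJ, BDL, BDM, BFM, BGL, DEL, DJM, EFL, EFM, EGM, FJL, GJL, GJM

so the chain groups are C_0 ≅ Z^9, C_1 ≅ Z^27, C_2 ≅ Z^18.

Boundary ∂_1: C_1 → C_0 sends each edge [p,q] (with p < q) to q − p. For instance
  ∂FJ = J − F.
As a 9×27 matrix over Z this has rank 8, with invariant factors (1,1,1,1,1,1,1,1).

The boundary map ∂_2: C_2 → C_1 maps a triangle to the signed sum of its edges. For instance
  ∂DEL = EL − DL + DE,
  ∂GJM = JM − GM + GJ.
The 27×18 boundary matrix has rank 17 and Smith normal form diag(1,1,1,1,1,1,1,1,1,1,1,1,1,1,1,1,1).

Computing H_k = (kernel of ∂_k) / (image of ∂_{k+1}):

  H_0: rank C_0 − rank ∂_1 = 9 − 8 = 1, and the invariant factors of ∂_1 are all 1, so H_0 = Z.
  H_1: rank ker ∂_1 − rank ∂_2 = (27 − 8) − 17 = 2, and the invariant factors of ∂_2 are all 1, so H_1 = Z^2.
  H_2: rank ker ∂_2 − rank ∂_3 = (18 − 17) − 0 = 1, and there is no ∂_3, so H_2 = Z.

(K is a triangulation of the torus T^2.)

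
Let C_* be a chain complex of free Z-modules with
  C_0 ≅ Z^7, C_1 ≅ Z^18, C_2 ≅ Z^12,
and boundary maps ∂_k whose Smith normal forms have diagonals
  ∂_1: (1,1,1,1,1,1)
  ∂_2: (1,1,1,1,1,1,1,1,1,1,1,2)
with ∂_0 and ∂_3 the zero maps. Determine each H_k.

H_0 = Z,  H_1 = Z/2Z,  H_2 = 0.

H_0: b_0 = 7 − 0 − 6 = 1; torsion from ∂_1 factors > 1: none. So H_0 = Z.
H_1: b_1 = 18 − 6 − 12 = 0; torsion from ∂_2 factors > 1: [2]. So H_1 = Z/2Z.
H_2: b_2 = 12 − 12 − 0 = 0; torsion from ∂_3 factors > 1: none. So H_2 = 0.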